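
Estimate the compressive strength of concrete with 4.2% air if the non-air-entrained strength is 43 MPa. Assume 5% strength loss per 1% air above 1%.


Strength loss = (4.2 - 1) * 5 = 16.0%
f'c = 43 * (1 - 16.0/100)
= 36.12 MPa

36.12


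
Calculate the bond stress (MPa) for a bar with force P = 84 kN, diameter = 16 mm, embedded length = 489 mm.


u = P / (pi * db * ld)
= 84 * 1000 / (pi * 16 * 489)
= 3.417 MPa

3.417


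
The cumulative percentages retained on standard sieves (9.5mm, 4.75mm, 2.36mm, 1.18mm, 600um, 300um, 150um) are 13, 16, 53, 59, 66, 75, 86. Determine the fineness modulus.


FM = sum(cumulative % retained) / 100
= 368 / 100
= 3.68

3.68


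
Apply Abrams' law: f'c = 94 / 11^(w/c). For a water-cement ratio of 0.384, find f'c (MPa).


f'c = 94 / 11^0.384
= 94 / 2.511
= 37.43 MPa

37.43


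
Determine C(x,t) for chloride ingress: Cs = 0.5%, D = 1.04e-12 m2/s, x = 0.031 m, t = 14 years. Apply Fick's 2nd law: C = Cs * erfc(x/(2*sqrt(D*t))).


t_seconds = 14 * 365.25 * 24 * 3600 = 441806400.0 s
arg = 0.031 / (2 * sqrt(1.04e-12 * 441806400.0))
= 0.7231
erfc(0.7231) = 0.3065
C = 0.5 * 0.3065 = 0.1532%

0.1532


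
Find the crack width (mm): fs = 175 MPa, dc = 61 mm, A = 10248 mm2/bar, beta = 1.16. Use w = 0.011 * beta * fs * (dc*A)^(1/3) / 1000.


w = 0.011 * beta * fs * (dc * A)^(1/3) / 1000
= 0.011 * 1.16 * 175 * (61 * 10248)^(1/3) / 1000
= 0.191 mm

0.191


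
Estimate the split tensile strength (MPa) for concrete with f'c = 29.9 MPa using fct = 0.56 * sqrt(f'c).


fct = 0.56 * sqrt(29.9)
= 0.56 * 5.468
= 3.062 MPa

3.062


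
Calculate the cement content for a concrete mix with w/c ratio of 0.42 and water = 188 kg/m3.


Cement = water / (w/c)
= 188 / 0.42
= 447.6 kg/m3

447.6


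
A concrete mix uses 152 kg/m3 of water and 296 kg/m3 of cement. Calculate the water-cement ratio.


w/c = water / cement
w/c = 152 / 296 = 0.514

0.514


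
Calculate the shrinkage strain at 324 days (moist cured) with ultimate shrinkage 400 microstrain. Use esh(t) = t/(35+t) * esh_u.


esh(324) = 324 / (35 + 324) * 400
= 324 / 359 * 400
= 361.0 microstrain

361.0


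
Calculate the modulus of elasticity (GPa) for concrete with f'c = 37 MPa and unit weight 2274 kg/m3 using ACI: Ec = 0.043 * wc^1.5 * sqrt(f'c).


Ec = 0.043 * 2274^1.5 * sqrt(37) / 1000
= 28.36 GPa

28.36


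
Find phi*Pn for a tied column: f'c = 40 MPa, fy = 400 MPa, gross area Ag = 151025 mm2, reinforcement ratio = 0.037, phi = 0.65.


Ast = rho * Ag = 0.037 * 151025 = 5587.925 mm2
phi*Pn = 0.65 * 0.80 * (0.85 * 40 * (151025 - 5587.925) + 400 * 5587.925) / 1000
= 3733.62 kN

3733.62


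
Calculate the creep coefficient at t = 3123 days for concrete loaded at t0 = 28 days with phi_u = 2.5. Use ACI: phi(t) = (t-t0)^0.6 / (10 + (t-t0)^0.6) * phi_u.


dt = 3123 - 28 = 3095
phi = 3095^0.6 / (10 + 3095^0.6) * 2.5
= 2.314

2.314


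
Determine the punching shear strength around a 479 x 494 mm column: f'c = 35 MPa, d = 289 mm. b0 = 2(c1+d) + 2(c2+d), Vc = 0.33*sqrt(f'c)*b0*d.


b0 = 2*(479 + 289) + 2*(494 + 289) = 3102 mm
Vc = 0.33 * sqrt(35) * 3102 * 289 / 1000
= 1750.2 kN

1750.2


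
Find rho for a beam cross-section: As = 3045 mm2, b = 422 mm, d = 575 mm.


rho = As / (b * d)
= 3045 / (422 * 575)
= 0.0125

0.0125


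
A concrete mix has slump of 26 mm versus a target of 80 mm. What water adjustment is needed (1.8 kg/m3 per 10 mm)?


Difference = 80 - 26 = 54 mm
Water adjustment = 54 * 1.8 / 10 = 9.7 kg/m3

9.7


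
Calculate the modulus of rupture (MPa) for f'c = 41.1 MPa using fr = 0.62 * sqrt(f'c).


fr = 0.62 * sqrt(41.1)
= 3.975 MPa

3.975


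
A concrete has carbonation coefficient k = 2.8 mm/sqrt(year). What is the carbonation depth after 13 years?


depth = k * sqrt(t)
= 2.8 * sqrt(13)
= 10.1 mm

10.1


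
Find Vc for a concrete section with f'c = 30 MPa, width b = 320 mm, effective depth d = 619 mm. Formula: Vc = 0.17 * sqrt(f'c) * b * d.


Vc = 0.17 * sqrt(30) * 320 * 619 / 1000
= 184.44 kN

184.44


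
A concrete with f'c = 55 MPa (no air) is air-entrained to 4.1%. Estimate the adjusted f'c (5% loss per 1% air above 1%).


Strength loss = (4.1 - 1) * 5 = 15.5%
f'c = 55 * (1 - 15.5/100)
= 46.48 MPa

46.48


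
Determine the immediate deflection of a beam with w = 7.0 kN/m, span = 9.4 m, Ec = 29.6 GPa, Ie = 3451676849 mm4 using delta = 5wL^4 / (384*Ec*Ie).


Convert: L = 9.4 m = 9400 mm, Ec = 29.6 GPa = 29600 MPa
delta = 5 * 7.0 * 9400^4 / (384 * 29600 * 3451676849)
= 6.97 mm

6.97


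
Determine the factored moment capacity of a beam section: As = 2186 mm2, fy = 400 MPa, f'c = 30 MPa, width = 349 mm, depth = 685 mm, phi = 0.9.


a = As * fy / (0.85 * f'c * b)
= 2186 * 400 / (0.85 * 30 * 349)
= 98.2527 mm
Mn = As * fy * (d - a/2) / 10^6
= 556.0079 kN-m
phi*Mn = 0.9 * 556.0079 = 500.41 kN-m

500.41


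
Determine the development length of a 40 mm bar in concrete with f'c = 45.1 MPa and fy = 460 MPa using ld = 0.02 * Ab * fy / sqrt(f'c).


Ab = pi * 40^2 / 4 = 1256.637 mm2
ld = 0.02 * 1256.637 * 460 / sqrt(45.1)
= 1721.5 mm

1721.5


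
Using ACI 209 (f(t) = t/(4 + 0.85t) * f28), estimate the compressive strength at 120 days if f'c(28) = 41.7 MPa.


f(120) = 120 / (4 + 0.85 * 120) * 41.7
= 120 / 106.0 * 41.7
= 47.21 MPa

47.21


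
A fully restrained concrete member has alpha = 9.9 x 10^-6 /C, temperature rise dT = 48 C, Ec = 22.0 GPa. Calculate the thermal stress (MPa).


sigma = alpha * dT * Ec
= 9.9e-6 * 48 * 22.0 * 1000
= 10.454 MPa

10.454


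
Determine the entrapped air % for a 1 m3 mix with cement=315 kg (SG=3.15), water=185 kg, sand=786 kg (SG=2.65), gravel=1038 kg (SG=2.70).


Vol cement = 315 / (3.15 * 1000) = 0.1 m3
Vol water = 185 / 1000 = 0.185 m3
Vol sand = 786 / (2.65 * 1000) = 0.296604 m3
Vol gravel = 1038 / (2.70 * 1000) = 0.384444 m3
Total solid + water volume = 0.966048 m3
Air = (1 - 0.966048) * 100 = 3.4%

3.4


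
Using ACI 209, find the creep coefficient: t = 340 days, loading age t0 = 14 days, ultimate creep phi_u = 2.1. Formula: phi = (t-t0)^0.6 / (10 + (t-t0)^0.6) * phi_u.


dt = 340 - 14 = 326
phi = 326^0.6 / (10 + 326^0.6) * 2.1
= 1.602

1.602


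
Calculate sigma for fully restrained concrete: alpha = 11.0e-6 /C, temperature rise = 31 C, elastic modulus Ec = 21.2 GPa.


sigma = alpha * dT * Ec
= 11.0e-6 * 31 * 21.2 * 1000
= 7.229 MPa

7.229


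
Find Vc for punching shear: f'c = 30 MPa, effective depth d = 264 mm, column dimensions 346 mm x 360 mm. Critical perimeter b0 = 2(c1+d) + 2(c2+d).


b0 = 2*(346 + 264) + 2*(360 + 264) = 2468 mm
Vc = 0.33 * sqrt(30) * 2468 * 264 / 1000
= 1177.67 kN

1177.67


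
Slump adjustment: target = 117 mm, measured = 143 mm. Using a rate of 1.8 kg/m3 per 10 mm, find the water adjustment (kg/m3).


Difference = 117 - 143 = -26 mm
Water adjustment = -26 * 1.8 / 10 = -4.7 kg/m3

-4.7


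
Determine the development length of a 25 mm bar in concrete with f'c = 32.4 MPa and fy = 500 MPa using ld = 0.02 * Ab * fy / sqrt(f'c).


Ab = pi * 25^2 / 4 = 490.874 mm2
ld = 0.02 * 490.874 * 500 / sqrt(32.4)
= 862.4 mm

862.4


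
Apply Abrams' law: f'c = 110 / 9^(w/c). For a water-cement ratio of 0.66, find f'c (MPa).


f'c = 110 / 9^0.66
= 110 / 4.264
= 25.8 MPa

25.8


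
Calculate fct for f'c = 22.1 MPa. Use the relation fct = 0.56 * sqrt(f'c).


fct = 0.56 * sqrt(22.1)
= 0.56 * 4.701
= 2.633 MPa

2.633


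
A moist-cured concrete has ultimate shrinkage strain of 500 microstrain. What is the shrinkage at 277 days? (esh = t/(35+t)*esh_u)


esh(277) = 277 / (35 + 277) * 500
= 277 / 312 * 500
= 443.9 microstrain

443.9


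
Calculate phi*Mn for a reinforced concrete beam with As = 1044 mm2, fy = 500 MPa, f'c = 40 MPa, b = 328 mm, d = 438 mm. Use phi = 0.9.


a = As * fy / (0.85 * f'c * b)
= 1044 * 500 / (0.85 * 40 * 328)
= 46.8077 mm
Mn = As * fy * (d - a/2) / 10^6
= 216.4192 kN-m
phi*Mn = 0.9 * 216.4192 = 194.78 kN-m

194.78


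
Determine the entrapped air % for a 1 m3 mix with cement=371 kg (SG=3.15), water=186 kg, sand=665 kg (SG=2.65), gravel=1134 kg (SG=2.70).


Vol cement = 371 / (3.15 * 1000) = 0.117778 m3
Vol water = 186 / 1000 = 0.186 m3
Vol sand = 665 / (2.65 * 1000) = 0.250943 m3
Vol gravel = 1134 / (2.70 * 1000) = 0.42 m3
Total solid + water volume = 0.974721 m3
Air = (1 - 0.974721) * 100 = 2.53%

2.53


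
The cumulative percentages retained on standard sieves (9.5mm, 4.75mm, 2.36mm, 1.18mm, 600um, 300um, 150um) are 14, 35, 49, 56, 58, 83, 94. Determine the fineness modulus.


FM = sum(cumulative % retained) / 100
= 389 / 100
= 3.89

3.89


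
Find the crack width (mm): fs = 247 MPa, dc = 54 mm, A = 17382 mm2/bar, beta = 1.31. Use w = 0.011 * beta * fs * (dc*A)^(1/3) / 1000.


w = 0.011 * beta * fs * (dc * A)^(1/3) / 1000
= 0.011 * 1.31 * 247 * (54 * 17382)^(1/3) / 1000
= 0.348 mm

0.348


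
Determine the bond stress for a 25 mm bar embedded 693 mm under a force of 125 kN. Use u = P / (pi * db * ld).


u = P / (pi * db * ld)
= 125 * 1000 / (pi * 25 * 693)
= 2.297 MPa

2.297


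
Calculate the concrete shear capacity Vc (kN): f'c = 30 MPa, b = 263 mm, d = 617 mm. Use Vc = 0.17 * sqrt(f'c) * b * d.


Vc = 0.17 * sqrt(30) * 263 * 617 / 1000
= 151.1 kN

151.1


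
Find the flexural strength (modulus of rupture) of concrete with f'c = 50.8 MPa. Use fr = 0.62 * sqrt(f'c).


fr = 0.62 * sqrt(50.8)
= 4.419 MPa

4.419


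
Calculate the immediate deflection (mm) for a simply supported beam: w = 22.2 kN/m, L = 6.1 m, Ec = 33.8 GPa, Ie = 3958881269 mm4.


Convert: L = 6.1 m = 6100 mm, Ec = 33.8 GPa = 33800 MPa
delta = 5 * 22.2 * 6100^4 / (384 * 33800 * 3958881269)
= 2.99 mm

2.99


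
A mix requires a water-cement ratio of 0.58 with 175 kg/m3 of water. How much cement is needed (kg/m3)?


Cement = water / (w/c)
= 175 / 0.58
= 301.7 kg/m3

301.7


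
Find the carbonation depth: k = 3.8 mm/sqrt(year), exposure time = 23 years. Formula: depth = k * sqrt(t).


depth = k * sqrt(t)
= 3.8 * sqrt(23)
= 18.22 mm

18.22


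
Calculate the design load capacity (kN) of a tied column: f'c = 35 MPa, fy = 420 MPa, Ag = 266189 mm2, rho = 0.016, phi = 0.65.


Ast = rho * Ag = 0.016 * 266189 = 4259.024 mm2
phi*Pn = 0.65 * 0.80 * (0.85 * 35 * (266189 - 4259.024) + 420 * 4259.024) / 1000
= 4982.23 kN

4982.23


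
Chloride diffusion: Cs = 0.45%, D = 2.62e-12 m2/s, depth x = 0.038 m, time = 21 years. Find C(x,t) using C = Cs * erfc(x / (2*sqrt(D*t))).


t_seconds = 21 * 365.25 * 24 * 3600 = 662709600.0 s
arg = 0.038 / (2 * sqrt(2.62e-12 * 662709600.0))
= 0.456
erfc(0.456) = 0.519
C = 0.45 * 0.519 = 0.2336%

0.2336


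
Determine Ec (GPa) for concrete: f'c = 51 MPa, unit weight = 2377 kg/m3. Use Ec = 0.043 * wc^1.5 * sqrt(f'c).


Ec = 0.043 * 2377^1.5 * sqrt(51) / 1000
= 35.59 GPa

35.59


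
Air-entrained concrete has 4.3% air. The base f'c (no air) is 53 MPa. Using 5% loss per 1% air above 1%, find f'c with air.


Strength loss = (4.3 - 1) * 5 = 16.5%
f'c = 53 * (1 - 16.5/100)
= 44.25 MPa

44.25


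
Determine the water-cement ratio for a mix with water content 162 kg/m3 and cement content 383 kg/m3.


w/c = water / cement
w/c = 162 / 383 = 0.423

0.423


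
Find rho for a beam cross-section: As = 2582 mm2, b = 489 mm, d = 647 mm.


rho = As / (b * d)
= 2582 / (489 * 647)
= 0.0082

0.0082


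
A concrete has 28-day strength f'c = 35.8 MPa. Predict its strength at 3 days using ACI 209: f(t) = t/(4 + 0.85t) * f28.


f(3) = 3 / (4 + 0.85 * 3) * 35.8
= 3 / 6.55 * 35.8
= 16.4 MPa

16.4


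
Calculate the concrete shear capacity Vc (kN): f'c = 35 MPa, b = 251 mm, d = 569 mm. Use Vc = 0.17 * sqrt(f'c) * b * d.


Vc = 0.17 * sqrt(35) * 251 * 569 / 1000
= 143.64 kN

143.64


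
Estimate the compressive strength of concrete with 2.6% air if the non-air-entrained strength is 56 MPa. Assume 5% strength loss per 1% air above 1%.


Strength loss = (2.6 - 1) * 5 = 8.0%
f'c = 56 * (1 - 8.0/100)
= 51.52 MPa

51.52


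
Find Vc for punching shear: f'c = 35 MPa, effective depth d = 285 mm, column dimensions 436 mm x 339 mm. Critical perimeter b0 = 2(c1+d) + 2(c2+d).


b0 = 2*(436 + 285) + 2*(339 + 285) = 2690 mm
Vc = 0.33 * sqrt(35) * 2690 * 285 / 1000
= 1496.74 kN

1496.74


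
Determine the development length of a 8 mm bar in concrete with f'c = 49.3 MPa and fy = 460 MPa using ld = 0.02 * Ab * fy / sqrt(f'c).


Ab = pi * 8^2 / 4 = 50.265 mm2
ld = 0.02 * 50.265 * 460 / sqrt(49.3)
= 65.9 mm

65.9


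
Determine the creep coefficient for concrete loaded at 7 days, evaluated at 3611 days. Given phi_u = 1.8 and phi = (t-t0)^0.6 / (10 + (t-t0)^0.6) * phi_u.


dt = 3611 - 7 = 3604
phi = 3604^0.6 / (10 + 3604^0.6) * 1.8
= 1.677

1.677


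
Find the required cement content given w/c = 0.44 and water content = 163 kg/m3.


Cement = water / (w/c)
= 163 / 0.44
= 370.5 kg/m3

370.5


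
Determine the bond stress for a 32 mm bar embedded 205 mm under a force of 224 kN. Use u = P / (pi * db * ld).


u = P / (pi * db * ld)
= 224 * 1000 / (pi * 32 * 205)
= 10.869 MPa

10.869


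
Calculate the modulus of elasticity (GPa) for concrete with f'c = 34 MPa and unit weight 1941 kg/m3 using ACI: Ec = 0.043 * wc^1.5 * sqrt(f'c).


Ec = 0.043 * 1941^1.5 * sqrt(34) / 1000
= 21.44 GPa

21.44


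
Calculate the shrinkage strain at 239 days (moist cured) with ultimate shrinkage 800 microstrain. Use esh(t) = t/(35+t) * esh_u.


esh(239) = 239 / (35 + 239) * 800
= 239 / 274 * 800
= 697.8 microstrain

697.8


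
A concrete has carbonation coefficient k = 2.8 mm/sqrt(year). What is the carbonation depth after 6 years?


depth = k * sqrt(t)
= 2.8 * sqrt(6)
= 6.86 mm

6.86


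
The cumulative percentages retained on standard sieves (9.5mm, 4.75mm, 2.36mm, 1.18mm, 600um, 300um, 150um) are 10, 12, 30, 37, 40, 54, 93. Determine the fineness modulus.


FM = sum(cumulative % retained) / 100
= 276 / 100
= 2.76

2.76


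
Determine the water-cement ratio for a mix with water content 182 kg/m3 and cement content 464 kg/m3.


w/c = water / cement
w/c = 182 / 464 = 0.392

0.392


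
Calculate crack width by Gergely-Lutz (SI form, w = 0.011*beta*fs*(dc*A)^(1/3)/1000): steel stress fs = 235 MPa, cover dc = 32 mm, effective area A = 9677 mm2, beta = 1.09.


w = 0.011 * beta * fs * (dc * A)^(1/3) / 1000
= 0.011 * 1.09 * 235 * (32 * 9677)^(1/3) / 1000
= 0.191 mm

0.191


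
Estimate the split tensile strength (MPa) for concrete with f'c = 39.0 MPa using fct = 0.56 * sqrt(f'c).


fct = 0.56 * sqrt(39.0)
= 0.56 * 6.245
= 3.497 MPa

3.497


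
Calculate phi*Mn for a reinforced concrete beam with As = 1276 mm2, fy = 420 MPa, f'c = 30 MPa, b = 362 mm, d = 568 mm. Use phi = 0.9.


a = As * fy / (0.85 * f'c * b)
= 1276 * 420 / (0.85 * 30 * 362)
= 58.0565 mm
Mn = As * fy * (d - a/2) / 10^6
= 288.8457 kN-m
phi*Mn = 0.9 * 288.8457 = 259.96 kN-m

259.96


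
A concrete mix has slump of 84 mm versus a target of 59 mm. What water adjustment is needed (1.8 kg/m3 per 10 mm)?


Difference = 59 - 84 = -25 mm
Water adjustment = -25 * 1.8 / 10 = -4.5 kg/m3

-4.5


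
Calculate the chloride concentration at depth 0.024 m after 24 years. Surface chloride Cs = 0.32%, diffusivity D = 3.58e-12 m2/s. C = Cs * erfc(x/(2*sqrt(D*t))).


t_seconds = 24 * 365.25 * 24 * 3600 = 757382400.0 s
arg = 0.024 / (2 * sqrt(3.58e-12 * 757382400.0))
= 0.2305
erfc(0.2305) = 0.7445
C = 0.32 * 0.7445 = 0.2382%

0.2382


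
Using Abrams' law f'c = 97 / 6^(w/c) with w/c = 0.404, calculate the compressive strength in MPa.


f'c = 97 / 6^0.404
= 97 / 2.062
= 47.03 MPa

47.03


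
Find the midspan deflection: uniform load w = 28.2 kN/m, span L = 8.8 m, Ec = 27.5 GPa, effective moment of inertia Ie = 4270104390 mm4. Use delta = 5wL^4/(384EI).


Convert: L = 8.8 m = 8800 mm, Ec = 27.5 GPa = 27500 MPa
delta = 5 * 28.2 * 8800^4 / (384 * 27500 * 4270104390)
= 18.75 mm

18.75


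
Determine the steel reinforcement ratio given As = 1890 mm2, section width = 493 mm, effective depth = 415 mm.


rho = As / (b * d)
= 1890 / (493 * 415)
= 0.0092

0.0092


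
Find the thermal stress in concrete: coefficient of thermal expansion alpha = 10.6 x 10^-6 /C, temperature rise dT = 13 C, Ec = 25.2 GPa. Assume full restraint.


sigma = alpha * dT * Ec
= 10.6e-6 * 13 * 25.2 * 1000
= 3.473 MPa

3.473


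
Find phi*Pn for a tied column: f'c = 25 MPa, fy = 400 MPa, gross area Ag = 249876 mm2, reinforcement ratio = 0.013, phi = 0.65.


Ast = rho * Ag = 0.013 * 249876 = 3248.388 mm2
phi*Pn = 0.65 * 0.80 * (0.85 * 25 * (249876 - 3248.388) + 400 * 3248.388) / 1000
= 3400.9 kN

3400.9


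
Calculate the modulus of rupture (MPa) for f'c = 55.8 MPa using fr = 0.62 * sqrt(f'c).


fr = 0.62 * sqrt(55.8)
= 4.631 MPa

4.631


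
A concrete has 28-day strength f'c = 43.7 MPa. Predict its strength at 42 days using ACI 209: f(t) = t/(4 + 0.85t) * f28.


f(42) = 42 / (4 + 0.85 * 42) * 43.7
= 42 / 39.7 * 43.7
= 46.23 MPa

46.23


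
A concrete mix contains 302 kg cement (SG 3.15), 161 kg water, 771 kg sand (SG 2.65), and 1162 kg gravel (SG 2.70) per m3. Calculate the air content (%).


Vol cement = 302 / (3.15 * 1000) = 0.095873 m3
Vol water = 161 / 1000 = 0.161 m3
Vol sand = 771 / (2.65 * 1000) = 0.290943 m3
Vol gravel = 1162 / (2.70 * 1000) = 0.43037 m3
Total solid + water volume = 0.978187 m3
Air = (1 - 0.978187) * 100 = 2.18%

2.18


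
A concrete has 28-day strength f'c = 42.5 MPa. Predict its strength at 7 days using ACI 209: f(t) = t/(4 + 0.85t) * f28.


f(7) = 7 / (4 + 0.85 * 7) * 42.5
= 7 / 9.95 * 42.5
= 29.9 MPa

29.9


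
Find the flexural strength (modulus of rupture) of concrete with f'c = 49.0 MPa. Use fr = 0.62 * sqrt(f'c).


fr = 0.62 * sqrt(49.0)
= 4.34 MPa

4.34


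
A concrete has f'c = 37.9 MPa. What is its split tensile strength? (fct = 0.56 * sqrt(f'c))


fct = 0.56 * sqrt(37.9)
= 0.56 * 6.156
= 3.448 MPa

3.448


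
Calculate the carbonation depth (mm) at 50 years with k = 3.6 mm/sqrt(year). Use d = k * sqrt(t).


depth = k * sqrt(t)
= 3.6 * sqrt(50)
= 25.46 mm

25.46


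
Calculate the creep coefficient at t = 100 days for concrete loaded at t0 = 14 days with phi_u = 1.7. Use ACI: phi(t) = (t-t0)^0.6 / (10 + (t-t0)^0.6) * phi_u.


dt = 100 - 14 = 86
phi = 86^0.6 / (10 + 86^0.6) * 1.7
= 1.005

1.005


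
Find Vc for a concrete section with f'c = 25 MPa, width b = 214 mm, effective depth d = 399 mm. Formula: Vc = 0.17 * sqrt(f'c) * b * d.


Vc = 0.17 * sqrt(25) * 214 * 399 / 1000
= 72.58 kN

72.58


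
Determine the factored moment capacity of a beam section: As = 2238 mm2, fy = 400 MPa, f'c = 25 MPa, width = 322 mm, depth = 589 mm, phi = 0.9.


a = As * fy / (0.85 * f'c * b)
= 2238 * 400 / (0.85 * 25 * 322)
= 130.8294 mm
Mn = As * fy * (d - a/2) / 10^6
= 468.7136 kN-m
phi*Mn = 0.9 * 468.7136 = 421.84 kN-m

421.84


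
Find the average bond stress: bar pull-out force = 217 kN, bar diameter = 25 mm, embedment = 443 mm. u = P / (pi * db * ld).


u = P / (pi * db * ld)
= 217 * 1000 / (pi * 25 * 443)
= 6.237 MPa

6.237


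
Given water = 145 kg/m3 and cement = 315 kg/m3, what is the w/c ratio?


w/c = water / cement
w/c = 145 / 315 = 0.46

0.46


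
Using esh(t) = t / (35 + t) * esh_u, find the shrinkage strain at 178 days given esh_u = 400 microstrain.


esh(178) = 178 / (35 + 178) * 400
= 178 / 213 * 400
= 334.3 microstrain

334.3


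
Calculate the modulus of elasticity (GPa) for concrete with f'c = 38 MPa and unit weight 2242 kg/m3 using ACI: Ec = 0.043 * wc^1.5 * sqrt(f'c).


Ec = 0.043 * 2242^1.5 * sqrt(38) / 1000
= 28.14 GPa

28.14


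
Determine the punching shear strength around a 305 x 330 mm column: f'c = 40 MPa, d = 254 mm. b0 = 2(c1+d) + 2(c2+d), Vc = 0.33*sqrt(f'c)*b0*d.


b0 = 2*(305 + 254) + 2*(330 + 254) = 2286 mm
Vc = 0.33 * sqrt(40) * 2286 * 254 / 1000
= 1211.86 kN

1211.86


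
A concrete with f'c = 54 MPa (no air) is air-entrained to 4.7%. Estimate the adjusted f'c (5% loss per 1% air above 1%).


Strength loss = (4.7 - 1) * 5 = 18.5%
f'c = 54 * (1 - 18.5/100)
= 44.01 MPa

44.01


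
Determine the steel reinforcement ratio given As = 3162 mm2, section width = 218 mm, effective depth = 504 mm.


rho = As / (b * d)
= 3162 / (218 * 504)
= 0.0288

0.0288


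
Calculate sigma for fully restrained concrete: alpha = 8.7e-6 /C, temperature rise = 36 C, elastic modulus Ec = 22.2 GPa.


sigma = alpha * dT * Ec
= 8.7e-6 * 36 * 22.2 * 1000
= 6.953 MPa

6.953


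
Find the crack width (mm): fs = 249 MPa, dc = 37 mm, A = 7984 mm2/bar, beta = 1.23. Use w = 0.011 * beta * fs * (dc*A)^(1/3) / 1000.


w = 0.011 * beta * fs * (dc * A)^(1/3) / 1000
= 0.011 * 1.23 * 249 * (37 * 7984)^(1/3) / 1000
= 0.224 mm

0.224


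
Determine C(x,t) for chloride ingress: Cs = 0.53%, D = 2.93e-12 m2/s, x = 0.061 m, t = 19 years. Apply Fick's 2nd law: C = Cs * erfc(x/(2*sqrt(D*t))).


t_seconds = 19 * 365.25 * 24 * 3600 = 599594400.0 s
arg = 0.061 / (2 * sqrt(2.93e-12 * 599594400.0))
= 0.7277
erfc(0.7277) = 0.3034
C = 0.53 * 0.3034 = 0.1608%

0.1608


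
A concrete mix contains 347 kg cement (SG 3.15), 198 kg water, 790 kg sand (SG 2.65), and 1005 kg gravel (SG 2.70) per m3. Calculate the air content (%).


Vol cement = 347 / (3.15 * 1000) = 0.110159 m3
Vol water = 198 / 1000 = 0.198 m3
Vol sand = 790 / (2.65 * 1000) = 0.298113 m3
Vol gravel = 1005 / (2.70 * 1000) = 0.372222 m3
Total solid + water volume = 0.978494 m3
Air = (1 - 0.978494) * 100 = 2.15%

2.15


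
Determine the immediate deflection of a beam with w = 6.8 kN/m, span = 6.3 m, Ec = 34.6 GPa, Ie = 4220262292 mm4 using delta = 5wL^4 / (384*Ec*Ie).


Convert: L = 6.3 m = 6300 mm, Ec = 34.6 GPa = 34600 MPa
delta = 5 * 6.8 * 6300^4 / (384 * 34600 * 4220262292)
= 0.96 mm

0.96


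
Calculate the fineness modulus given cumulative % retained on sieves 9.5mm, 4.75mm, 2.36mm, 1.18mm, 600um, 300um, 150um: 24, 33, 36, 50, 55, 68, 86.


FM = sum(cumulative % retained) / 100
= 352 / 100
= 3.52

3.52


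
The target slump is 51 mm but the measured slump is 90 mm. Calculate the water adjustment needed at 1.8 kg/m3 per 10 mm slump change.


Difference = 51 - 90 = -39 mm
Water adjustment = -39 * 1.8 / 10 = -7.0 kg/m3

-7.0


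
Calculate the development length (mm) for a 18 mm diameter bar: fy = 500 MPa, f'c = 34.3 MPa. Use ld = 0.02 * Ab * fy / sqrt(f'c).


Ab = pi * 18^2 / 4 = 254.469 mm2
ld = 0.02 * 254.469 * 500 / sqrt(34.3)
= 434.5 mm

434.5


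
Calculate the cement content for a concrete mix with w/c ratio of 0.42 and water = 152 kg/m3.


Cement = water / (w/c)
= 152 / 0.42
= 361.9 kg/m3

361.9


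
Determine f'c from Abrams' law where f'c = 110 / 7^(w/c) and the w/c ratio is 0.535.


f'c = 110 / 7^0.535
= 110 / 2.832
= 38.84 MPa

38.84


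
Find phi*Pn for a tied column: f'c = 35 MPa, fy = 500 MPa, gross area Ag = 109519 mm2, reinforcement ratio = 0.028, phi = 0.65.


Ast = rho * Ag = 0.028 * 109519 = 3066.532 mm2
phi*Pn = 0.65 * 0.80 * (0.85 * 35 * (109519 - 3066.532) + 500 * 3066.532) / 1000
= 2444.12 kN

2444.12


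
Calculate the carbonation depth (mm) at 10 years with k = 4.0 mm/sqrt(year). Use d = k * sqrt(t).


depth = k * sqrt(t)
= 4.0 * sqrt(10)
= 12.65 mm

12.65


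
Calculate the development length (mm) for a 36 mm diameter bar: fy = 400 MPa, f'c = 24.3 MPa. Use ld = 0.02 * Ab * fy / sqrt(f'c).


Ab = pi * 36^2 / 4 = 1017.876 mm2
ld = 0.02 * 1017.876 * 400 / sqrt(24.3)
= 1651.9 mm

1651.9


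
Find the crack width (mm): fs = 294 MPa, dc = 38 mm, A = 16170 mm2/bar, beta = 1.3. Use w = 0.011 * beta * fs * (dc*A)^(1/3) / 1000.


w = 0.011 * beta * fs * (dc * A)^(1/3) / 1000
= 0.011 * 1.3 * 294 * (38 * 16170)^(1/3) / 1000
= 0.357 mm

0.357


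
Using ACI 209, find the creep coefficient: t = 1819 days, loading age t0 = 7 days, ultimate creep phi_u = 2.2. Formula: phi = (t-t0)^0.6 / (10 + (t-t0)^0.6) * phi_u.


dt = 1819 - 7 = 1812
phi = 1812^0.6 / (10 + 1812^0.6) * 2.2
= 1.98

1.98


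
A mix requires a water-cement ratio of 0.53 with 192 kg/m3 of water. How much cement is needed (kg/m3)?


Cement = water / (w/c)
= 192 / 0.53
= 362.3 kg/m3

362.3


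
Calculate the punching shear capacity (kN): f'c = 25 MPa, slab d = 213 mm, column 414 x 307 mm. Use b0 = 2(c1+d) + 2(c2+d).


b0 = 2*(414 + 213) + 2*(307 + 213) = 2294 mm
Vc = 0.33 * sqrt(25) * 2294 * 213 / 1000
= 806.23 kN

806.23


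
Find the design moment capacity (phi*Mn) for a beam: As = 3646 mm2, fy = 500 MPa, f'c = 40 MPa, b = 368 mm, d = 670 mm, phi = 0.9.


a = As * fy / (0.85 * f'c * b)
= 3646 * 500 / (0.85 * 40 * 368)
= 145.7001 mm
Mn = As * fy * (d - a/2) / 10^6
= 1088.6043 kN-m
phi*Mn = 0.9 * 1088.6043 = 979.74 kN-m

979.74


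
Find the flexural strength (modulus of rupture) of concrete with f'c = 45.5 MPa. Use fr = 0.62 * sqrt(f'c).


fr = 0.62 * sqrt(45.5)
= 4.182 MPa

4.182


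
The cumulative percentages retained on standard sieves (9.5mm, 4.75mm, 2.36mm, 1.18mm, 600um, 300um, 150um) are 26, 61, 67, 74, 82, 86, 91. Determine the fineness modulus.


FM = sum(cumulative % retained) / 100
= 487 / 100
= 4.87

4.87


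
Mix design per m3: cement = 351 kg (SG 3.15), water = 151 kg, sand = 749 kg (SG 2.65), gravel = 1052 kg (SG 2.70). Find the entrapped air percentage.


Vol cement = 351 / (3.15 * 1000) = 0.111429 m3
Vol water = 151 / 1000 = 0.151 m3
Vol sand = 749 / (2.65 * 1000) = 0.282642 m3
Vol gravel = 1052 / (2.70 * 1000) = 0.38963 m3
Total solid + water volume = 0.9347 m3
Air = (1 - 0.9347) * 100 = 6.53%

6.53


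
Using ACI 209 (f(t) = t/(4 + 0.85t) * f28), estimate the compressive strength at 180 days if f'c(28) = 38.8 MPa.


f(180) = 180 / (4 + 0.85 * 180) * 38.8
= 180 / 157.0 * 38.8
= 44.48 MPa

44.48


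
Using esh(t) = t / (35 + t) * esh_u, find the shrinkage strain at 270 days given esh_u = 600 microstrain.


esh(270) = 270 / (35 + 270) * 600
= 270 / 305 * 600
= 531.1 microstrain

531.1


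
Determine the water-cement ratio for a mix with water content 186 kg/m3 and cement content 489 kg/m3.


w/c = water / cement
w/c = 186 / 489 = 0.38

0.38


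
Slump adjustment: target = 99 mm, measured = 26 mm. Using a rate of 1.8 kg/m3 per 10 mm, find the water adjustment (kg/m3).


Difference = 99 - 26 = 73 mm
Water adjustment = 73 * 1.8 / 10 = 13.1 kg/m3

13.1


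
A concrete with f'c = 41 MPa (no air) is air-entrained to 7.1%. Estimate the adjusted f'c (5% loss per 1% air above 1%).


Strength loss = (7.1 - 1) * 5 = 30.5%
f'c = 41 * (1 - 30.5/100)
= 28.5 MPa

28.5


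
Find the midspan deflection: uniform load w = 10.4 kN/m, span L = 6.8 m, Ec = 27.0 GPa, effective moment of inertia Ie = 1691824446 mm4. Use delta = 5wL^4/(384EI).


Convert: L = 6.8 m = 6800 mm, Ec = 27.0 GPa = 27000 MPa
delta = 5 * 10.4 * 6800^4 / (384 * 27000 * 1691824446)
= 6.34 mm

6.34


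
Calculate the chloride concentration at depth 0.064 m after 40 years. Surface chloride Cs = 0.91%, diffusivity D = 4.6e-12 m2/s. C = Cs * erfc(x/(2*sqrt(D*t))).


t_seconds = 40 * 365.25 * 24 * 3600 = 1262304000.0 s
arg = 0.064 / (2 * sqrt(4.6e-12 * 1262304000.0))
= 0.4199
erfc(0.4199) = 0.5526
C = 0.91 * 0.5526 = 0.5029%

0.5029


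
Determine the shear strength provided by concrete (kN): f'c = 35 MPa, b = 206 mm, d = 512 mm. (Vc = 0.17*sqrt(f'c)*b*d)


Vc = 0.17 * sqrt(35) * 206 * 512 / 1000
= 106.08 kN

106.08


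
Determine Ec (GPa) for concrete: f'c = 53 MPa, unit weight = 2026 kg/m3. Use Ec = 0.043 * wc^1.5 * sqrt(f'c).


Ec = 0.043 * 2026^1.5 * sqrt(53) / 1000
= 28.55 GPa

28.55


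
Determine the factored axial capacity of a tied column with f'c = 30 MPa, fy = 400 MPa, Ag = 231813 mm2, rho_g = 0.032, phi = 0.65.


Ast = rho * Ag = 0.032 * 231813 = 7418.016 mm2
phi*Pn = 0.65 * 0.80 * (0.85 * 30 * (231813 - 7418.016) + 400 * 7418.016) / 1000
= 4518.42 kN

4518.42


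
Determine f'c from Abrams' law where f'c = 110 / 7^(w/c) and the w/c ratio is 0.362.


f'c = 110 / 7^0.362
= 110 / 2.023
= 54.38 MPa

54.38


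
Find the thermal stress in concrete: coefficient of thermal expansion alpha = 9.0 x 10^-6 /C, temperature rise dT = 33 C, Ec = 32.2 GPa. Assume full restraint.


sigma = alpha * dT * Ec
= 9.0e-6 * 33 * 32.2 * 1000
= 9.563 MPa

9.563


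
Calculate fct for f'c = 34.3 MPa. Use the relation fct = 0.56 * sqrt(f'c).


fct = 0.56 * sqrt(34.3)
= 0.56 * 5.857
= 3.28 MPa

3.28


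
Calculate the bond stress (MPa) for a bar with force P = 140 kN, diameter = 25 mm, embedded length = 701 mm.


u = P / (pi * db * ld)
= 140 * 1000 / (pi * 25 * 701)
= 2.543 MPa

2.543


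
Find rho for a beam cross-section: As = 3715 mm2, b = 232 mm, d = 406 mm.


rho = As / (b * d)
= 3715 / (232 * 406)
= 0.0394

0.0394


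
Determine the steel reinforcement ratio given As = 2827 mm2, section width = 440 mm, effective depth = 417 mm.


rho = As / (b * d)
= 2827 / (440 * 417)
= 0.0154

0.0154


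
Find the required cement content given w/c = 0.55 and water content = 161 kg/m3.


Cement = water / (w/c)
= 161 / 0.55
= 292.7 kg/m3

292.7


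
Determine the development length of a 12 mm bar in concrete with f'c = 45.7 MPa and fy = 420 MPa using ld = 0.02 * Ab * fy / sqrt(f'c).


Ab = pi * 12^2 / 4 = 113.097 mm2
ld = 0.02 * 113.097 * 420 / sqrt(45.7)
= 140.5 mm

140.5


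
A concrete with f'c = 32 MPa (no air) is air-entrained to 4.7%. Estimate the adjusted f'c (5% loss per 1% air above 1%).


Strength loss = (4.7 - 1) * 5 = 18.5%
f'c = 32 * (1 - 18.5/100)
= 26.08 MPa

26.08


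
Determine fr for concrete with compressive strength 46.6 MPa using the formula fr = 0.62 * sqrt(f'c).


fr = 0.62 * sqrt(46.6)
= 4.232 MPa

4.232


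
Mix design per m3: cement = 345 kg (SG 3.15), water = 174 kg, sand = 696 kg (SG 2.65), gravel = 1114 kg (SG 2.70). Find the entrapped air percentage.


Vol cement = 345 / (3.15 * 1000) = 0.109524 m3
Vol water = 174 / 1000 = 0.174 m3
Vol sand = 696 / (2.65 * 1000) = 0.262642 m3
Vol gravel = 1114 / (2.70 * 1000) = 0.412593 m3
Total solid + water volume = 0.958758 m3
Air = (1 - 0.958758) * 100 = 4.12%

4.12


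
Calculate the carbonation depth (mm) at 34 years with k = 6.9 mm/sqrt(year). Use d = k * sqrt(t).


depth = k * sqrt(t)
= 6.9 * sqrt(34)
= 40.23 mm

40.23


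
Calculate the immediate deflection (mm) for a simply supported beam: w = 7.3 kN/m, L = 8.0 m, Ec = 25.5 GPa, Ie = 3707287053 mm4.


Convert: L = 8.0 m = 8000 mm, Ec = 25.5 GPa = 25500 MPa
delta = 5 * 7.3 * 8000^4 / (384 * 25500 * 3707287053)
= 4.12 mm

4.12


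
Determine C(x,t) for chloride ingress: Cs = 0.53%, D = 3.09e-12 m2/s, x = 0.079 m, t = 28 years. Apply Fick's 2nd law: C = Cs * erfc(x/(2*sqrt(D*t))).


t_seconds = 28 * 365.25 * 24 * 3600 = 883612800.0 s
arg = 0.079 / (2 * sqrt(3.09e-12 * 883612800.0))
= 0.7559
erfc(0.7559) = 0.285
C = 0.53 * 0.285 = 0.1511%

0.1511


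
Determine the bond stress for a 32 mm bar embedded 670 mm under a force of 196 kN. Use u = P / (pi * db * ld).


u = P / (pi * db * ld)
= 196 * 1000 / (pi * 32 * 670)
= 2.91 MPa

2.91


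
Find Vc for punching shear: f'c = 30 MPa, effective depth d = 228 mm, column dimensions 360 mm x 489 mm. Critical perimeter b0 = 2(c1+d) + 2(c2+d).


b0 = 2*(360 + 228) + 2*(489 + 228) = 2610 mm
Vc = 0.33 * sqrt(30) * 2610 * 228 / 1000
= 1075.6 kN

1075.6


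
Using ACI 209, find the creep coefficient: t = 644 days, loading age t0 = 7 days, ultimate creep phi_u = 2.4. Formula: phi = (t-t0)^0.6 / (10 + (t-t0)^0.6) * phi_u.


dt = 644 - 7 = 637
phi = 637^0.6 / (10 + 637^0.6) * 2.4
= 1.987

1.987


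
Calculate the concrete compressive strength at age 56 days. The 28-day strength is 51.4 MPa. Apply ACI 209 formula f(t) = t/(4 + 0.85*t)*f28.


f(56) = 56 / (4 + 0.85 * 56) * 51.4
= 56 / 51.6 * 51.4
= 55.78 MPa

55.78


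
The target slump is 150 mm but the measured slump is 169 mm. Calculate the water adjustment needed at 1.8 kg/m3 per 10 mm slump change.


Difference = 150 - 169 = -19 mm
Water adjustment = -19 * 1.8 / 10 = -3.4 kg/m3

-3.4


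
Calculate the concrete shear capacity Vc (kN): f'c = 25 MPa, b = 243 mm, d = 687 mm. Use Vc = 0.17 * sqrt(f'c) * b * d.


Vc = 0.17 * sqrt(25) * 243 * 687 / 1000
= 141.9 kN

141.9


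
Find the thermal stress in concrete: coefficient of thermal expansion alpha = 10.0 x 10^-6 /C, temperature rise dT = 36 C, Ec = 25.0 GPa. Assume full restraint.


sigma = alpha * dT * Ec
= 10.0e-6 * 36 * 25.0 * 1000
= 9.0 MPa

9.0


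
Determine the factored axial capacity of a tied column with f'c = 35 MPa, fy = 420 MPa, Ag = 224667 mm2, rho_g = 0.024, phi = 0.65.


Ast = rho * Ag = 0.024 * 224667 = 5392.008 mm2
phi*Pn = 0.65 * 0.80 * (0.85 * 35 * (224667 - 5392.008) + 420 * 5392.008) / 1000
= 4569.8 kN

4569.8


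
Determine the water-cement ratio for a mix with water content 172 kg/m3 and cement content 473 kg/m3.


w/c = water / cement
w/c = 172 / 473 = 0.364

0.364


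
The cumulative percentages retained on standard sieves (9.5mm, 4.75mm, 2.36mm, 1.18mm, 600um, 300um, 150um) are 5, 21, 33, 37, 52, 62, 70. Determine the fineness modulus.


FM = sum(cumulative % retained) / 100
= 280 / 100
= 2.8

2.8


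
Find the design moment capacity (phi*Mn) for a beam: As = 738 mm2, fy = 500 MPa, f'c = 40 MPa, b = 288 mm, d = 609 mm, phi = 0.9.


a = As * fy / (0.85 * f'c * b)
= 738 * 500 / (0.85 * 40 * 288)
= 37.6838 mm
Mn = As * fy * (d - a/2) / 10^6
= 217.7683 kN-m
phi*Mn = 0.9 * 217.7683 = 195.99 kN-m

195.99


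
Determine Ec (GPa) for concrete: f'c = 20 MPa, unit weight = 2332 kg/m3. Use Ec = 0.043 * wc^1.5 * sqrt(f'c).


Ec = 0.043 * 2332^1.5 * sqrt(20) / 1000
= 21.66 GPa

21.66


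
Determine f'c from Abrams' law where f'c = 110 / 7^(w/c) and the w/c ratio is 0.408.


f'c = 110 / 7^0.408
= 110 / 2.212
= 49.73 MPa

49.73


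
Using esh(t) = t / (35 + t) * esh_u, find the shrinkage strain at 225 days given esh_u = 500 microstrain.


esh(225) = 225 / (35 + 225) * 500
= 225 / 260 * 500
= 432.7 microstrain

432.7


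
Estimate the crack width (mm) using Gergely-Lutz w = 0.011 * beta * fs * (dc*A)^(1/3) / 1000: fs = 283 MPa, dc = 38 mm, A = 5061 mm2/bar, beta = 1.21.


w = 0.011 * beta * fs * (dc * A)^(1/3) / 1000
= 0.011 * 1.21 * 283 * (38 * 5061)^(1/3) / 1000
= 0.217 mm

0.217


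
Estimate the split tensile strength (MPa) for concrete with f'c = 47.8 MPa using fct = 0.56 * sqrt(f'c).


fct = 0.56 * sqrt(47.8)
= 0.56 * 6.914
= 3.872 MPa

3.872


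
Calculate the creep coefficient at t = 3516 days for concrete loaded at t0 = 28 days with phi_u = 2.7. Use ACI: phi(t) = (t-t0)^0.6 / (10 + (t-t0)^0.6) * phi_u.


dt = 3516 - 28 = 3488
phi = 3488^0.6 / (10 + 3488^0.6) * 2.7
= 2.512

2.512


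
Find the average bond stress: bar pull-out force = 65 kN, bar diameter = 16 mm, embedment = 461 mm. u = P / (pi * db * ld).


u = P / (pi * db * ld)
= 65 * 1000 / (pi * 16 * 461)
= 2.805 MPa

2.805


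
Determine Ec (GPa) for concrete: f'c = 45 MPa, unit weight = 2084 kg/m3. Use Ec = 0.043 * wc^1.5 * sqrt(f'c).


Ec = 0.043 * 2084^1.5 * sqrt(45) / 1000
= 27.44 GPa

27.44


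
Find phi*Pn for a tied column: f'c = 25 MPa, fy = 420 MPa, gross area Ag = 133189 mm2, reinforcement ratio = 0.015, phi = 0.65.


Ast = rho * Ag = 0.015 * 133189 = 1997.835 mm2
phi*Pn = 0.65 * 0.80 * (0.85 * 25 * (133189 - 1997.835) + 420 * 1997.835) / 1000
= 1885.99 kN

1885.99


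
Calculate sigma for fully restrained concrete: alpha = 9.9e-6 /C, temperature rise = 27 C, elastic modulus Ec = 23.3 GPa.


sigma = alpha * dT * Ec
= 9.9e-6 * 27 * 23.3 * 1000
= 6.228 MPa

6.228


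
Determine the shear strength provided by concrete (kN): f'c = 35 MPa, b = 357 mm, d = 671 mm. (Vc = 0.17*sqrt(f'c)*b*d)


Vc = 0.17 * sqrt(35) * 357 * 671 / 1000
= 240.92 kN

240.92


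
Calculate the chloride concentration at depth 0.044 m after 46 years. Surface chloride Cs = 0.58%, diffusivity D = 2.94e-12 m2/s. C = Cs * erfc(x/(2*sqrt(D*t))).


t_seconds = 46 * 365.25 * 24 * 3600 = 1451649600.0 s
arg = 0.044 / (2 * sqrt(2.94e-12 * 1451649600.0))
= 0.3368
erfc(0.3368) = 0.6339
C = 0.58 * 0.6339 = 0.3677%

0.3677


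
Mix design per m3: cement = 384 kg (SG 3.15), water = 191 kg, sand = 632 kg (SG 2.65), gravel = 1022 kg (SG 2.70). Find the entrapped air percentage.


Vol cement = 384 / (3.15 * 1000) = 0.121905 m3
Vol water = 191 / 1000 = 0.191 m3
Vol sand = 632 / (2.65 * 1000) = 0.238491 m3
Vol gravel = 1022 / (2.70 * 1000) = 0.378519 m3
Total solid + water volume = 0.929914 m3
Air = (1 - 0.929914) * 100 = 7.01%

7.01


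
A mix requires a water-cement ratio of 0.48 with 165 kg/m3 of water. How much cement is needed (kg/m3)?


Cement = water / (w/c)
= 165 / 0.48
= 343.8 kg/m3

343.8


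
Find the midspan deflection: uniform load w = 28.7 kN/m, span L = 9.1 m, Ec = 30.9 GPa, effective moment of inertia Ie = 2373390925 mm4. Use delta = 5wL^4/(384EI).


Convert: L = 9.1 m = 9100 mm, Ec = 30.9 GPa = 30900 MPa
delta = 5 * 28.7 * 9100^4 / (384 * 30900 * 2373390925)
= 34.94 mm

34.94


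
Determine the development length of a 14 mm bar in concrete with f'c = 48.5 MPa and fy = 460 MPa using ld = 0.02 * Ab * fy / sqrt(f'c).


Ab = pi * 14^2 / 4 = 153.938 mm2
ld = 0.02 * 153.938 * 460 / sqrt(48.5)
= 203.4 mm

203.4


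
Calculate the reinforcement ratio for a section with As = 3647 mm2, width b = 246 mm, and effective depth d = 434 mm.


rho = As / (b * d)
= 3647 / (246 * 434)
= 0.0342

0.0342


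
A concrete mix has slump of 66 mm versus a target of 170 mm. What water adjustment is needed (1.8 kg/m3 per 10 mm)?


Difference = 170 - 66 = 104 mm
Water adjustment = 104 * 1.8 / 10 = 18.7 kg/m3

18.7


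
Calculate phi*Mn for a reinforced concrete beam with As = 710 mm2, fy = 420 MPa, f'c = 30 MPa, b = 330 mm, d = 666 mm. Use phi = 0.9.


a = As * fy / (0.85 * f'c * b)
= 710 * 420 / (0.85 * 30 * 330)
= 35.4367 mm
Mn = As * fy * (d - a/2) / 10^6
= 193.3176 kN-m
phi*Mn = 0.9 * 193.3176 = 173.99 kN-m

173.99


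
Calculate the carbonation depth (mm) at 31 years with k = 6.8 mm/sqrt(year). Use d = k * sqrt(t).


depth = k * sqrt(t)
= 6.8 * sqrt(31)
= 37.86 mm

37.86


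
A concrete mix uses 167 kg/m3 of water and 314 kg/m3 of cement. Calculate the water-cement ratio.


w/c = water / cement
w/c = 167 / 314 = 0.532

0.532


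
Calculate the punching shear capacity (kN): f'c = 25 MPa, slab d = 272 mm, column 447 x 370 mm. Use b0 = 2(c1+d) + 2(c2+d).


b0 = 2*(447 + 272) + 2*(370 + 272) = 2722 mm
Vc = 0.33 * sqrt(25) * 2722 * 272 / 1000
= 1221.63 kN

1221.63


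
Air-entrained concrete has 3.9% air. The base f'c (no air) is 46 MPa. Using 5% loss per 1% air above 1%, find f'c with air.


Strength loss = (3.9 - 1) * 5 = 14.5%
f'c = 46 * (1 - 14.5/100)
= 39.33 MPa

39.33


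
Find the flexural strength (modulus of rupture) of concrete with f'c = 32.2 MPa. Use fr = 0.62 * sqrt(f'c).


fr = 0.62 * sqrt(32.2)
= 3.518 MPa

3.518


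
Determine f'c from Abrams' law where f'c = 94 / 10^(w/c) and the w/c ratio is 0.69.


f'c = 94 / 10^0.69
= 94 / 4.898
= 19.19 MPa

19.19


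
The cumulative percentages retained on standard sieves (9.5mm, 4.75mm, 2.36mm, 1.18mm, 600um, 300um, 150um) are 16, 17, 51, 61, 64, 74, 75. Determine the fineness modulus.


FM = sum(cumulative % retained) / 100
= 358 / 100
= 3.58

3.58


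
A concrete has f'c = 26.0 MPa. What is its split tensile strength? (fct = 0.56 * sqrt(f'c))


fct = 0.56 * sqrt(26.0)
= 0.56 * 5.099
= 2.855 MPa

2.855


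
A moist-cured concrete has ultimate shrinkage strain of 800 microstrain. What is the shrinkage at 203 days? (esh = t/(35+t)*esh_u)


esh(203) = 203 / (35 + 203) * 800
= 203 / 238 * 800
= 682.4 microstrain

682.4
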